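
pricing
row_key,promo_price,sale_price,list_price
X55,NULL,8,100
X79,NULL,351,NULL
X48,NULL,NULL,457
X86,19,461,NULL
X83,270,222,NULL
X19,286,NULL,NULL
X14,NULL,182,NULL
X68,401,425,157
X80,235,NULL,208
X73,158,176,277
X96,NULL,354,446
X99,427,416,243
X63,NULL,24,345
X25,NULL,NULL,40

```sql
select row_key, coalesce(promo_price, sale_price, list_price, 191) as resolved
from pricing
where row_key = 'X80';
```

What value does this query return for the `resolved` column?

row_key = X80: promo_price=235, sale_price=NULL, list_price=208.
promo_price=235 → 235

235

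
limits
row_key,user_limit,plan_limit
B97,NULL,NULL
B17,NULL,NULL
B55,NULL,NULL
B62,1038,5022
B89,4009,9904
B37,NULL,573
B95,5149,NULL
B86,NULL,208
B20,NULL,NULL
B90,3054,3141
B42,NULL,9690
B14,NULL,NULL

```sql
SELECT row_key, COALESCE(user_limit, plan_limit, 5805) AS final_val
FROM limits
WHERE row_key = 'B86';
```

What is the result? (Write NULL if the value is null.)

row_key = B86: user_limit=NULL, plan_limit=208.
user_limit=NULL, plan_limit=208 → 208

208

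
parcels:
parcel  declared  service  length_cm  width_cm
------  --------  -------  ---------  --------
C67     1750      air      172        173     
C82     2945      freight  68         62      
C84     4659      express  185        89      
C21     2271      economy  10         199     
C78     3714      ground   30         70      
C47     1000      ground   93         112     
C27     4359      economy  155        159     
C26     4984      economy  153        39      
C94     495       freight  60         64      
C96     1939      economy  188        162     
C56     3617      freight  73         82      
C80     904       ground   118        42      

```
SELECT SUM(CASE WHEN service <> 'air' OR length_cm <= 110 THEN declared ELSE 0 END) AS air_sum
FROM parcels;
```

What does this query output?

parcel=C67: ✗
parcel=C82: ✓ → 2945
parcel=C84: ✓ → 4659
parcel=C21: ✓ → 2271
parcel=C78: ✓ → 3714
parcel=C47: ✓ → 1000
parcel=C27: ✓ → 4359
parcel=C26: ✓ → 4984
parcel=C94: ✓ → 495
parcel=C96: ✓ → 1939
parcel=C56: ✓ → 3617
parcel=C80: ✓ → 904
air_sum = 2945 + 4659 + 2271 + 3714 + 1000 + 4359 + 4984 + 495 + 1939 + 3617 + 904 = 30887

30887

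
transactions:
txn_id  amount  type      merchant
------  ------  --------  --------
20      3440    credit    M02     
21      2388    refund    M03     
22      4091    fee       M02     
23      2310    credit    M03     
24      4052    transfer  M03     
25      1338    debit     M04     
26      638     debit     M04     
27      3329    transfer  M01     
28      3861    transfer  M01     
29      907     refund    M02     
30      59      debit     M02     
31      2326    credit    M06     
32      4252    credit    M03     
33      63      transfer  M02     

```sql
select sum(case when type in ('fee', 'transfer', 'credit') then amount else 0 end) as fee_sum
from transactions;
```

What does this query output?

27724

txn_id=20: ✓ → 3440
txn_id=21: ✗
txn_id=22: ✓ → 4091
txn_id=23: ✓ → 2310
txn_id=24: ✓ → 4052
txn_id=25: ✗
txn_id=26: ✗
txn_id=27: ✓ → 3329
txn_id=28: ✓ → 3861
txn_id=29: ✗
txn_id=30: ✗
txn_id=31: ✓ → 2326
txn_id=32: ✓ → 4252
txn_id=33: ✓ → 63
fee_sum = 3440 + 4091 + 2310 + 4052 + 3329 + 3861 + 2326 + 4252 + 63 = 27724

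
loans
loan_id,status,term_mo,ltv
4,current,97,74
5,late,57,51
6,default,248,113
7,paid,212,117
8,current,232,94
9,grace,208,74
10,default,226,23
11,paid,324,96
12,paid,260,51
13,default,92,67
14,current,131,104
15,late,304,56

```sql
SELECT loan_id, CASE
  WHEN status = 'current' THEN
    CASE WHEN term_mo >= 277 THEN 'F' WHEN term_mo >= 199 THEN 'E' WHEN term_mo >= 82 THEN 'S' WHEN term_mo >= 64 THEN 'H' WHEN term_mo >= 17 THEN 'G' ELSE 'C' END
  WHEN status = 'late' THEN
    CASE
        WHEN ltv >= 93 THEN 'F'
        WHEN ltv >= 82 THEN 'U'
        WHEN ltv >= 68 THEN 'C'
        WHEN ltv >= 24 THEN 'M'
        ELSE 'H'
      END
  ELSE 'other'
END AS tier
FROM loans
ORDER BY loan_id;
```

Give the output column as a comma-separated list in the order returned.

S, M, other, other, E, other, other, other, other, other, S, M

loan_id=4: status='current' → inner[term_mo >= 82] → S
loan_id=5: status='late' → inner[ltv >= 24] → M
loan_id=6: status='default' → outer ELSE → other
loan_id=7: status='paid' → outer ELSE → other
loan_id=8: status='current' → inner[term_mo >= 199] → E
loan_id=9: status='grace' → outer ELSE → other
loan_id=10: status='default' → outer ELSE → other
loan_id=11: status='paid' → outer ELSE → other
loan_id=12: status='paid' → outer ELSE → other
loan_id=13: status='default' → outer ELSE → other
loan_id=14: status='current' → inner[term_mo >= 82] → S
loan_id=15: status='late' → inner[ltv >= 24] → M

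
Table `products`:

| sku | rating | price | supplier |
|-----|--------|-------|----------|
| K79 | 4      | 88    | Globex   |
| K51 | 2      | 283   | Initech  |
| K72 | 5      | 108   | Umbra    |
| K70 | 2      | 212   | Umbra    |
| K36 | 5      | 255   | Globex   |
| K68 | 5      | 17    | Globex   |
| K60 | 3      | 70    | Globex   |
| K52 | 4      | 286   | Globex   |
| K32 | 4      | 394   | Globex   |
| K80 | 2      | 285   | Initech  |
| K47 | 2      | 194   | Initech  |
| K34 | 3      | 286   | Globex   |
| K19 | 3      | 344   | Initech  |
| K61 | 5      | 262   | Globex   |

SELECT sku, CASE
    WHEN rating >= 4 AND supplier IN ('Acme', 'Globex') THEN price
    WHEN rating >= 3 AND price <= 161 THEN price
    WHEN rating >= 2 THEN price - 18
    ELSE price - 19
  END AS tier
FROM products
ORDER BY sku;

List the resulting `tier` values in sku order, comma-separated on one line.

sku=K19: rating >= 2 → 326
sku=K32: rating >= 4 AND supplier IN ('Acme', 'Globex') → 394
sku=K34: rating >= 2 → 268
sku=K36: rating >= 4 AND supplier IN ('Acme', 'Globex') → 255
sku=K47: rating >= 2 → 176
sku=K51: rating >= 2 → 265
sku=K52: rating >= 4 AND supplier IN ('Acme', 'Globex') → 286
sku=K60: rating >= 3 AND price <= 161 → 70
sku=K61: rating >= 4 AND supplier IN ('Acme', 'Globex') → 262
sku=K68: rating >= 4 AND supplier IN ('Acme', 'Globex') → 17
sku=K70: rating >= 2 → 194
sku=K72: rating >= 3 AND price <= 161 → 108
sku=K79: rating >= 4 AND supplier IN ('Acme', 'Globex') → 88
sku=K80: rating >= 2 → 267

326, 394, 268, 255, 176, 265, 286, 70, 262, 17, 194, 108, 88, 267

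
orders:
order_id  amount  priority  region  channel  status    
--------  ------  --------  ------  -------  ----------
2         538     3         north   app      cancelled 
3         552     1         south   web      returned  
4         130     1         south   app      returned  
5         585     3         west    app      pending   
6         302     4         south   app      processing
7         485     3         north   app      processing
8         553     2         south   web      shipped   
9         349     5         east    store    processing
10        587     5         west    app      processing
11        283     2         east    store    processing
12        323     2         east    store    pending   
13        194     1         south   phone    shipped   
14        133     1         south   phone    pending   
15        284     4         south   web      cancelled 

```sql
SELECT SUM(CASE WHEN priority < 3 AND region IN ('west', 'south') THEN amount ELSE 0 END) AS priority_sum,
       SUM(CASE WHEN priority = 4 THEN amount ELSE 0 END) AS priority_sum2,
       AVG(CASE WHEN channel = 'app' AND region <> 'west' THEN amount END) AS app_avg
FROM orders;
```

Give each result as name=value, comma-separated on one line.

priority_sum=1562, priority_sum2=586, app_avg=363.75

[priority_sum: priority < 3 AND region IN ('west', 'south')]
order_id=2: ✗
order_id=3: ✓ → 552
order_id=4: ✓ → 130
order_id=5: ✗
order_id=6: ✗
order_id=7: ✗
order_id=8: ✓ → 553
order_id=9: ✗
order_id=10: ✗
order_id=11: ✗
order_id=12: ✗
order_id=13: ✓ → 194
order_id=14: ✓ → 133
order_id=15: ✗
priority_sum = 552 + 130 + 553 + 194 + 133 = 1562
—
[priority_sum2: priority = 4]
order_id=2: ✗
order_id=3: ✗
order_id=4: ✗
order_id=5: ✗
order_id=6: ✓ → 302
order_id=7: ✗
order_id=8: ✗
order_id=9: ✗
order_id=10: ✗
order_id=11: ✗
order_id=12: ✗
order_id=13: ✗
order_id=14: ✗
order_id=15: ✓ → 284
priority_sum2 = 302 + 284 = 586
—
[app_avg: channel = 'app' AND region <> 'west']
order_id=2: ✓ → 538
order_id=3: ✗
order_id=4: ✓ → 130
order_id=5: ✗
order_id=6: ✓ → 302
order_id=7: ✓ → 485
order_id=8: ✗
order_id=9: ✗
order_id=10: ✗
order_id=11: ✗
order_id=12: ✗
order_id=13: ✗
order_id=14: ✗
order_id=15: ✗
app_avg = (538 + 130 + 302 + 485) / 4 = 363.75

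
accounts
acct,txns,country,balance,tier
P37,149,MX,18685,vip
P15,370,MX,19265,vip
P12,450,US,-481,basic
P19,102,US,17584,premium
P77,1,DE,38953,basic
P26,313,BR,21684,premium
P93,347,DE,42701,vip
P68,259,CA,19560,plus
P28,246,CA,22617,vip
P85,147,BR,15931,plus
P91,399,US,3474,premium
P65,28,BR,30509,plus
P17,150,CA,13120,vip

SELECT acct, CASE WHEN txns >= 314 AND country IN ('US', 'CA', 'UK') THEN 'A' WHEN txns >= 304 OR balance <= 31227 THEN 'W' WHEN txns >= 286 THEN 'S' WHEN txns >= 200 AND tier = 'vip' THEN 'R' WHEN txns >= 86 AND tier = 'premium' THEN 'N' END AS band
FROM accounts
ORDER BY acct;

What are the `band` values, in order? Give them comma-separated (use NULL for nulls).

acct=P12: txns >= 314 AND country IN ('US', 'CA', 'UK') → A
acct=P15: txns >= 304 OR balance <= 31227 → W
acct=P17: txns >= 304 OR balance <= 31227 → W
acct=P19: txns >= 304 OR balance <= 31227 → W
acct=P26: txns >= 304 OR balance <= 31227 → W
acct=P28: txns >= 304 OR balance <= 31227 → W
acct=P37: txns >= 304 OR balance <= 31227 → W
acct=P65: txns >= 304 OR balance <= 31227 → W
acct=P68: txns >= 304 OR balance <= 31227 → W
acct=P77: (no match → NULL) → NULL
acct=P85: txns >= 304 OR balance <= 31227 → W
acct=P91: txns >= 314 AND country IN ('US', 'CA', 'UK') → A
acct=P93: txns >= 304 OR balance <= 31227 → W

A, W, W, W, W, W, W, W, W, NULL, W, A, W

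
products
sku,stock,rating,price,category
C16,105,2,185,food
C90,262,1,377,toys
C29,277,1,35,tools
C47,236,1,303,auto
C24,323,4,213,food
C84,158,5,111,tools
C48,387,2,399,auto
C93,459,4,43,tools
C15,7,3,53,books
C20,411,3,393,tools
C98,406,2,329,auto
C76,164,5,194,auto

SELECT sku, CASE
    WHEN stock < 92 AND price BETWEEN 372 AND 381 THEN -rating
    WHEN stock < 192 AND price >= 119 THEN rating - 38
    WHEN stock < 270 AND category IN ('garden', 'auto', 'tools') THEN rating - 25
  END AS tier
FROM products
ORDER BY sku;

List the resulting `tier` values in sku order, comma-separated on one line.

NULL, -36, NULL, NULL, NULL, -24, NULL, -33, -20, NULL, NULL, NULL

sku=C15: (no match → NULL) → NULL
sku=C16: stock < 192 AND price >= 119 → -36
sku=C20: (no match → NULL) → NULL
sku=C24: (no match → NULL) → NULL
sku=C29: (no match → NULL) → NULL
sku=C47: stock < 270 AND category IN ('garden', 'auto', 'tools') → -24
sku=C48: (no match → NULL) → NULL
sku=C76: stock < 192 AND price >= 119 → -33
sku=C84: stock < 270 AND category IN ('garden', 'auto', 'tools') → -20
sku=C90: (no match → NULL) → NULL
sku=C93: (no match → NULL) → NULL
sku=C98: (no match → NULL) → NULL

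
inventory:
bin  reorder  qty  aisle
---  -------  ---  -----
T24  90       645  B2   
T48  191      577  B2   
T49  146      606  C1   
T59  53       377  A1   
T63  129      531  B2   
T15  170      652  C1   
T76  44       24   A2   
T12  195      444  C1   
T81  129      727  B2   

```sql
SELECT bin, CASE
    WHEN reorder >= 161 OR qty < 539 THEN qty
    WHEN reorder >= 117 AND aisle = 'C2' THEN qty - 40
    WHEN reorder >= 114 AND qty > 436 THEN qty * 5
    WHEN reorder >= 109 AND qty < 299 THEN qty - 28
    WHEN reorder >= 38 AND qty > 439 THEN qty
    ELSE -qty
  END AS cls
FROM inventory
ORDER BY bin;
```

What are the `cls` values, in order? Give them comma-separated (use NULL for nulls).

444, 652, 645, 577, 3030, 377, 531, 24, 3635

bin=T12: reorder >= 161 OR qty < 539 → 444
bin=T15: reorder >= 161 OR qty < 539 → 652
bin=T24: reorder >= 38 AND qty > 439 → 645
bin=T48: reorder >= 161 OR qty < 539 → 577
bin=T49: reorder >= 114 AND qty > 436 → 3030
bin=T59: reorder >= 161 OR qty < 539 → 377
bin=T63: reorder >= 161 OR qty < 539 → 531
bin=T76: reorder >= 161 OR qty < 539 → 24
bin=T81: reorder >= 114 AND qty > 436 → 3635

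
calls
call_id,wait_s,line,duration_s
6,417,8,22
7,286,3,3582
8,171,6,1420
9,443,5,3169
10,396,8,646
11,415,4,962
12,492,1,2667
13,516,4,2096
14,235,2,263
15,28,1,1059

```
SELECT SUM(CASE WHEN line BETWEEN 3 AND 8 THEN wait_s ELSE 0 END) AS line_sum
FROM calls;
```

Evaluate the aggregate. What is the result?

2644

call_id=6: ✓ → 417
call_id=7: ✓ → 286
call_id=8: ✓ → 171
call_id=9: ✓ → 443
call_id=10: ✓ → 396
call_id=11: ✓ → 415
call_id=12: ✗
call_id=13: ✓ → 516
call_id=14: ✗
call_id=15: ✗
line_sum = 417 + 286 + 171 + 443 + 396 + 415 + 516 = 2644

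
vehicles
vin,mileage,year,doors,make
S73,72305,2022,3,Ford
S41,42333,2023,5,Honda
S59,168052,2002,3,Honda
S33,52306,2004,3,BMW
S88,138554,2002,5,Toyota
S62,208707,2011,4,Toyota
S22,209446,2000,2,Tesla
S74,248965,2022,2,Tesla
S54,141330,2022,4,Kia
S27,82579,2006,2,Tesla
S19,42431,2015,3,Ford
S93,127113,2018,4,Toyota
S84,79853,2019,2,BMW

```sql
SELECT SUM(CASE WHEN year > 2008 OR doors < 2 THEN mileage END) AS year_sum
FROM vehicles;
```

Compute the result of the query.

vin=S73: ✓ → 72305
vin=S41: ✓ → 42333
vin=S59: ✗
vin=S33: ✗
vin=S88: ✗
vin=S62: ✓ → 208707
vin=S22: ✗
vin=S74: ✓ → 248965
vin=S54: ✓ → 141330
vin=S27: ✗
vin=S19: ✓ → 42431
vin=S93: ✓ → 127113
vin=S84: ✓ → 79853
year_sum = 72305 + 42333 + 208707 + 248965 + 141330 + 42431 + 127113 + 79853 = 963037

963037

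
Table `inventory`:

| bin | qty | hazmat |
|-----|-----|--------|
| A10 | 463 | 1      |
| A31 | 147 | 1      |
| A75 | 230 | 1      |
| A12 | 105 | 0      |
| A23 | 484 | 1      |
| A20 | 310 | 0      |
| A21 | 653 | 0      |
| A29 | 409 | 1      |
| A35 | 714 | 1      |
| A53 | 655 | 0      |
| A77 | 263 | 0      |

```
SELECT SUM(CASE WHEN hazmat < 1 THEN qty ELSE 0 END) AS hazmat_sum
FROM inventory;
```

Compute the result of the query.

1986

bin=A10: ✗
bin=A31: ✗
bin=A75: ✗
bin=A12: ✓ → 105
bin=A23: ✗
bin=A20: ✓ → 310
bin=A21: ✓ → 653
bin=A29: ✗
bin=A35: ✗
bin=A53: ✓ → 655
bin=A77: ✓ → 263
hazmat_sum = 105 + 310 + 653 + 655 + 263 = 1986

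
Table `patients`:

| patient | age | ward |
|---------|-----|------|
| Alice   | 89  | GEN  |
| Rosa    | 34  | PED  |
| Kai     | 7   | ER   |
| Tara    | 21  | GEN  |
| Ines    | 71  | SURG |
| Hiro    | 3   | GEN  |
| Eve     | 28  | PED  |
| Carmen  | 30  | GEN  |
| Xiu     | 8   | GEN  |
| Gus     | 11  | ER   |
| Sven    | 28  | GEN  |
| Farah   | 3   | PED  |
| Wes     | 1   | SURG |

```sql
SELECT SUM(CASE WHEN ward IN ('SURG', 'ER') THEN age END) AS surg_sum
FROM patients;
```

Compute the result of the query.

patient=Alice: ✗
patient=Rosa: ✗
patient=Kai: ✓ → 7
patient=Tara: ✗
patient=Ines: ✓ → 71
patient=Hiro: ✗
patient=Eve: ✗
patient=Carmen: ✗
patient=Xiu: ✗
patient=Gus: ✓ → 11
patient=Sven: ✗
patient=Farah: ✗
patient=Wes: ✓ → 1
surg_sum = 7 + 71 + 11 + 1 = 90

90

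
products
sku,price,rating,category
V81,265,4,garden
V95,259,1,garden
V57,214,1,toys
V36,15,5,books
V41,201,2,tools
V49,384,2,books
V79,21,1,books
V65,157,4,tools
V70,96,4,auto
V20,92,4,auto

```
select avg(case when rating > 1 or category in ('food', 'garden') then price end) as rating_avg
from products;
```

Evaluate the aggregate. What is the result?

sku=V81: ✓ → 265
sku=V95: ✓ → 259
sku=V57: ✗
sku=V36: ✓ → 15
sku=V41: ✓ → 201
sku=V49: ✓ → 384
sku=V79: ✗
sku=V65: ✓ → 157
sku=V70: ✓ → 96
sku=V20: ✓ → 92
rating_avg = (265 + 259 + 15 + 201 + 384 + 157 + 96 + 92) / 8 = 183.625

183.625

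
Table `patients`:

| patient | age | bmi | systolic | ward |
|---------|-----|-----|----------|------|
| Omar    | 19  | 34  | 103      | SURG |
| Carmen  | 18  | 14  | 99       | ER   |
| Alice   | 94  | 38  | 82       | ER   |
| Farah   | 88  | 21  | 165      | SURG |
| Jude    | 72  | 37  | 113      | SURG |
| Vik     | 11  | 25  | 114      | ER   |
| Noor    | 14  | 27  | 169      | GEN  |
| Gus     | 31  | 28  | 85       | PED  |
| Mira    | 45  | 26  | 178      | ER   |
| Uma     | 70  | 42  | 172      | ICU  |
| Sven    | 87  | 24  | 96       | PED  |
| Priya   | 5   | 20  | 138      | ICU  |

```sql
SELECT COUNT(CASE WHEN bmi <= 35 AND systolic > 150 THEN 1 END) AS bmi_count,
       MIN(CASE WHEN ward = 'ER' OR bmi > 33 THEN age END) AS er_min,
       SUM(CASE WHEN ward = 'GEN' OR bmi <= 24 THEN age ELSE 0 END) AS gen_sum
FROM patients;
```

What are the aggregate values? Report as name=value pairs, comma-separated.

bmi_count=3, er_min=11, gen_sum=212

[bmi_count: bmi <= 35 AND systolic > 150]
patient=Omar: ✗
patient=Carmen: ✗
patient=Alice: ✗
patient=Farah: ✓ → 1
patient=Jude: ✗
patient=Vik: ✗
patient=Noor: ✓ → 1
patient=Gus: ✗
patient=Mira: ✓ → 1
patient=Uma: ✗
patient=Sven: ✗
patient=Priya: ✗
bmi_count = COUNT(1, 1, 1) = 3
—
[er_min: ward = 'ER' OR bmi > 33]
patient=Omar: ✓ → 19
patient=Carmen: ✓ → 18
patient=Alice: ✓ → 94
patient=Farah: ✗
patient=Jude: ✓ → 72
patient=Vik: ✓ → 11
patient=Noor: ✗
patient=Gus: ✗
patient=Mira: ✓ → 45
patient=Uma: ✓ → 70
patient=Sven: ✗
patient=Priya: ✗
er_min = MIN(19, 18, 94, 72, 11, 45, 70) = 11
—
[gen_sum: ward = 'GEN' OR bmi <= 24]
patient=Omar: ✗
patient=Carmen: ✓ → 18
patient=Alice: ✗
patient=Farah: ✓ → 88
patient=Jude: ✗
patient=Vik: ✗
patient=Noor: ✓ → 14
patient=Gus: ✗
patient=Mira: ✗
patient=Uma: ✗
patient=Sven: ✓ → 87
patient=Priya: ✓ → 5
gen_sum = 18 + 88 + 14 + 87 + 5 = 212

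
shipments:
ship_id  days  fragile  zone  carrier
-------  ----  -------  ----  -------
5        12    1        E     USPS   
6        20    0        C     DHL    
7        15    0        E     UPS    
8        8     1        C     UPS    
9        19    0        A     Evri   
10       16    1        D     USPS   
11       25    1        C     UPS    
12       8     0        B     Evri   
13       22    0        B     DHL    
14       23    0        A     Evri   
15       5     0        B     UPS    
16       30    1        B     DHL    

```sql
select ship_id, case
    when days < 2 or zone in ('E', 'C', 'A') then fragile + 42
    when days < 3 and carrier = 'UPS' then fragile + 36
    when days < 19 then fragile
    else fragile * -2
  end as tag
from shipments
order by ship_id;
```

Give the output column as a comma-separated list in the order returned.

43, 42, 42, 43, 42, 1, 43, 0, 0, 42, 0, -2

ship_id=5: days < 2 or zone in ('E', 'C', 'A') → 43
ship_id=6: days < 2 or zone in ('E', 'C', 'A') → 42
ship_id=7: days < 2 or zone in ('E', 'C', 'A') → 42
ship_id=8: days < 2 or zone in ('E', 'C', 'A') → 43
ship_id=9: days < 2 or zone in ('E', 'C', 'A') → 42
ship_id=10: days < 19 → 1
ship_id=11: days < 2 or zone in ('E', 'C', 'A') → 43
ship_id=12: days < 19 → 0
ship_id=13: ELSE → 0
ship_id=14: days < 2 or zone in ('E', 'C', 'A') → 42
ship_id=15: days < 19 → 0
ship_id=16: ELSE → -2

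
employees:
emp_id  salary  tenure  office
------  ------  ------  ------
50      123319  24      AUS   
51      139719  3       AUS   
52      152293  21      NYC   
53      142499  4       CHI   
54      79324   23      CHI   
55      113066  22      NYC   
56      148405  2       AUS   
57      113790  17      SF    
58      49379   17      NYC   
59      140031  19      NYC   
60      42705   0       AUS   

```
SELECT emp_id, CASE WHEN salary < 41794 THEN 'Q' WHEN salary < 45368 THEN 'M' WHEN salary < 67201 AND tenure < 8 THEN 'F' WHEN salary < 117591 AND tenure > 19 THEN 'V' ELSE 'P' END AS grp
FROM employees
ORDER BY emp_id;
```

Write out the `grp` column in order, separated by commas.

emp_id=50: ELSE → P
emp_id=51: ELSE → P
emp_id=52: ELSE → P
emp_id=53: ELSE → P
emp_id=54: salary < 117591 AND tenure > 19 → V
emp_id=55: salary < 117591 AND tenure > 19 → V
emp_id=56: ELSE → P
emp_id=57: ELSE → P
emp_id=58: ELSE → P
emp_id=59: ELSE → P
emp_id=60: salary < 45368 → M

P, P, P, P, V, V, P, P, P, P, M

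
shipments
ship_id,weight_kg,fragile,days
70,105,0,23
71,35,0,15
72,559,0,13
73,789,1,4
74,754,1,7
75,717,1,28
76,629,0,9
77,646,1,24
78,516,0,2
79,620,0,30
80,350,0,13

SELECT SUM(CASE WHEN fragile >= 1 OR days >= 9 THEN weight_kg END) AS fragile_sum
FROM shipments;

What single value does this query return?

ship_id=70: ✓ → 105
ship_id=71: ✓ → 35
ship_id=72: ✓ → 559
ship_id=73: ✓ → 789
ship_id=74: ✓ → 754
ship_id=75: ✓ → 717
ship_id=76: ✓ → 629
ship_id=77: ✓ → 646
ship_id=78: ✗
ship_id=79: ✓ → 620
ship_id=80: ✓ → 350
fragile_sum = 105 + 35 + 559 + 789 + 754 + 717 + 629 + 646 + 620 + 350 = 5204

5204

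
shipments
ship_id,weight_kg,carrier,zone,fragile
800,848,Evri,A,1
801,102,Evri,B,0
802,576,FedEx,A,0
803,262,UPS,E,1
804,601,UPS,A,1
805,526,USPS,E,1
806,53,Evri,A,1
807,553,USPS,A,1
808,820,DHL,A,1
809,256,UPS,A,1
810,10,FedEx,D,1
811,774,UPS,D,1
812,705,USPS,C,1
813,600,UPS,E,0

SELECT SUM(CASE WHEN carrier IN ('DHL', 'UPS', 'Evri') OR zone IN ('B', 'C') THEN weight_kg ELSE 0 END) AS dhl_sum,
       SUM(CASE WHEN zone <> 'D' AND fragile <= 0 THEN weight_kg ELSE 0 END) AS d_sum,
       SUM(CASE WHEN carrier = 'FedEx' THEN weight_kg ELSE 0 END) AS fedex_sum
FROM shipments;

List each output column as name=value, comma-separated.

dhl_sum=5021, d_sum=1278, fedex_sum=586

[dhl_sum: carrier IN ('DHL', 'UPS', 'Evri') OR zone IN ('B', 'C')]
ship_id=800: ✓ → 848
ship_id=801: ✓ → 102
ship_id=802: ✗
ship_id=803: ✓ → 262
ship_id=804: ✓ → 601
ship_id=805: ✗
ship_id=806: ✓ → 53
ship_id=807: ✗
ship_id=808: ✓ → 820
ship_id=809: ✓ → 256
ship_id=810: ✗
ship_id=811: ✓ → 774
ship_id=812: ✓ → 705
ship_id=813: ✓ → 600
dhl_sum = 848 + 102 + 262 + 601 + 53 + 820 + 256 + 774 + 705 + 600 = 5021
—
[d_sum: zone <> 'D' AND fragile <= 0]
ship_id=800: ✗
ship_id=801: ✓ → 102
ship_id=802: ✓ → 576
ship_id=803: ✗
ship_id=804: ✗
ship_id=805: ✗
ship_id=806: ✗
ship_id=807: ✗
ship_id=808: ✗
ship_id=809: ✗
ship_id=810: ✗
ship_id=811: ✗
ship_id=812: ✗
ship_id=813: ✓ → 600
d_sum = 102 + 576 + 600 = 1278
—
[fedex_sum: carrier = 'FedEx']
ship_id=800: ✗
ship_id=801: ✗
ship_id=802: ✓ → 576
ship_id=803: ✗
ship_id=804: ✗
ship_id=805: ✗
ship_id=806: ✗
ship_id=807: ✗
ship_id=808: ✗
ship_id=809: ✗
ship_id=810: ✓ → 10
ship_id=811: ✗
ship_id=812: ✗
ship_id=813: ✗
fedex_sum = 576 + 10 = 586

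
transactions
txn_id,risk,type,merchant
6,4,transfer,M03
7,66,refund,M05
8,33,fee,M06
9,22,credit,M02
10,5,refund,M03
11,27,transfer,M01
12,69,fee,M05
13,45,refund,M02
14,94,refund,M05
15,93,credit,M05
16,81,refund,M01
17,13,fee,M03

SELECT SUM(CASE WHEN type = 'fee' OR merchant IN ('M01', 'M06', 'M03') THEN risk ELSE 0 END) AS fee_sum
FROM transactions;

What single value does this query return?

232

txn_id=6: ✓ → 4
txn_id=7: ✗
txn_id=8: ✓ → 33
txn_id=9: ✗
txn_id=10: ✓ → 5
txn_id=11: ✓ → 27
txn_id=12: ✓ → 69
txn_id=13: ✗
txn_id=14: ✗
txn_id=15: ✗
txn_id=16: ✓ → 81
txn_id=17: ✓ → 13
fee_sum = 4 + 33 + 5 + 27 + 69 + 81 + 13 = 232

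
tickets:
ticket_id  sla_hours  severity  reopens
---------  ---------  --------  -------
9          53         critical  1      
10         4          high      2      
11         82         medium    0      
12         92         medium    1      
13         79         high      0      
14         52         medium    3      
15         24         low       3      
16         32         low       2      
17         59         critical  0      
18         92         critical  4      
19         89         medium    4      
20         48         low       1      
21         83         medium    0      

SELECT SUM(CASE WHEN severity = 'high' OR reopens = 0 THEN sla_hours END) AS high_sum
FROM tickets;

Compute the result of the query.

ticket_id=9: ✗
ticket_id=10: ✓ → 4
ticket_id=11: ✓ → 82
ticket_id=12: ✗
ticket_id=13: ✓ → 79
ticket_id=14: ✗
ticket_id=15: ✗
ticket_id=16: ✗
ticket_id=17: ✓ → 59
ticket_id=18: ✗
ticket_id=19: ✗
ticket_id=20: ✗
ticket_id=21: ✓ → 83
high_sum = 4 + 82 + 79 + 59 + 83 = 307

307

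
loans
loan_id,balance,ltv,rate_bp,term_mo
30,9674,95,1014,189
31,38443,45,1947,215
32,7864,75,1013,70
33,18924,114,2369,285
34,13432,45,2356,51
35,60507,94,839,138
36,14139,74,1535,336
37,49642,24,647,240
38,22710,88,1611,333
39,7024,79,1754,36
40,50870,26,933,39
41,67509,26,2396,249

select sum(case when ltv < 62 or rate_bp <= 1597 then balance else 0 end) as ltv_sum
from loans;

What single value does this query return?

312080

loan_id=30: ✓ → 9674
loan_id=31: ✓ → 38443
loan_id=32: ✓ → 7864
loan_id=33: ✗
loan_id=34: ✓ → 13432
loan_id=35: ✓ → 60507
loan_id=36: ✓ → 14139
loan_id=37: ✓ → 49642
loan_id=38: ✗
loan_id=39: ✗
loan_id=40: ✓ → 50870
loan_id=41: ✓ → 67509
ltv_sum = 9674 + 38443 + 7864 + 13432 + 60507 + 14139 + 49642 + 50870 + 67509 = 312080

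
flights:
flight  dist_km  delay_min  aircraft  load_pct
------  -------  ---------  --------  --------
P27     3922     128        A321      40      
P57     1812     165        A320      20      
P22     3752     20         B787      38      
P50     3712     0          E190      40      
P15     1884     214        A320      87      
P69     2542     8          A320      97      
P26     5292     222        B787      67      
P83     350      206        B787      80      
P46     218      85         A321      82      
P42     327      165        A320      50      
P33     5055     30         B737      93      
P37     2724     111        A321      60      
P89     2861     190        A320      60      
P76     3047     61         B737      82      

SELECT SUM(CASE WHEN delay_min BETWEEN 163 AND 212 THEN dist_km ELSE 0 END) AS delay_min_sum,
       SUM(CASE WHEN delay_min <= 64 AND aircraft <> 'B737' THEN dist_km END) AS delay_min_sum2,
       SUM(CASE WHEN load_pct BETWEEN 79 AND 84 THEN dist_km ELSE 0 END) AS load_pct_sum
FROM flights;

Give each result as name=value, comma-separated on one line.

delay_min_sum=5350, delay_min_sum2=10006, load_pct_sum=3615

[delay_min_sum: delay_min BETWEEN 163 AND 212]
flight=P27: ✗
flight=P57: ✓ → 1812
flight=P22: ✗
flight=P50: ✗
flight=P15: ✗
flight=P69: ✗
flight=P26: ✗
flight=P83: ✓ → 350
flight=P46: ✗
flight=P42: ✓ → 327
flight=P33: ✗
flight=P37: ✗
flight=P89: ✓ → 2861
flight=P76: ✗
delay_min_sum = 1812 + 350 + 327 + 2861 = 5350
—
[delay_min_sum2: delay_min <= 64 AND aircraft <> 'B737']
flight=P27: ✗
flight=P57: ✗
flight=P22: ✓ → 3752
flight=P50: ✓ → 3712
flight=P15: ✗
flight=P69: ✓ → 2542
flight=P26: ✗
flight=P83: ✗
flight=P46: ✗
flight=P42: ✗
flight=P33: ✗
flight=P37: ✗
flight=P89: ✗
flight=P76: ✗
delay_min_sum2 = 3752 + 3712 + 2542 = 10006
—
[load_pct_sum: load_pct BETWEEN 79 AND 84]
flight=P27: ✗
flight=P57: ✗
flight=P22: ✗
flight=P50: ✗
flight=P15: ✗
flight=P69: ✗
flight=P26: ✗
flight=P83: ✓ → 350
flight=P46: ✓ → 218
flight=P42: ✗
flight=P33: ✗
flight=P37: ✗
flight=P89: ✗
flight=P76: ✓ → 3047
load_pct_sum = 350 + 218 + 3047 = 3615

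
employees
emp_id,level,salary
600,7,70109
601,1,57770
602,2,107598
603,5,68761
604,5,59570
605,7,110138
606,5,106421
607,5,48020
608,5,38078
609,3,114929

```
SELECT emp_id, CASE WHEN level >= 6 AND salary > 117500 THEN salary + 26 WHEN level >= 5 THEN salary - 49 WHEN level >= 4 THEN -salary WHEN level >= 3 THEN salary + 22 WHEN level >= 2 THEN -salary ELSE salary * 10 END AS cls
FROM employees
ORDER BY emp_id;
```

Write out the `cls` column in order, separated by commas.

70060, 577700, -107598, 68712, 59521, 110089, 106372, 47971, 38029, 114951

emp_id=600: level >= 5 → 70060
emp_id=601: ELSE → 577700
emp_id=602: level >= 2 → -107598
emp_id=603: level >= 5 → 68712
emp_id=604: level >= 5 → 59521
emp_id=605: level >= 5 → 110089
emp_id=606: level >= 5 → 106372
emp_id=607: level >= 5 → 47971
emp_id=608: level >= 5 → 38029
emp_id=609: level >= 3 → 114951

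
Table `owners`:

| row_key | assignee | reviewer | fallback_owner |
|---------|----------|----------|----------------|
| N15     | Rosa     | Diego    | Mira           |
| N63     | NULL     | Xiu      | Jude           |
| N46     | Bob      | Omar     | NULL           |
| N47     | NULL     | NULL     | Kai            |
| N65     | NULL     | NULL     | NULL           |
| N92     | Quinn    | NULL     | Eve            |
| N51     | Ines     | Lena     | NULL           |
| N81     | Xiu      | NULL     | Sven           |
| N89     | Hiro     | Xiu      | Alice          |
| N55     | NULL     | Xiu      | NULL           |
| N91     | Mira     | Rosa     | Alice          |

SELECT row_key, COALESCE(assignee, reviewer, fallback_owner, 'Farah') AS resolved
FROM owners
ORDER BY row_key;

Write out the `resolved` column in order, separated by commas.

row_key=N15: assignee=Rosa → Rosa
row_key=N46: assignee=Bob → Bob
row_key=N47: assignee=NULL, reviewer=NULL, fallback_owner=Kai → Kai
row_key=N51: assignee=Ines → Ines
row_key=N55: assignee=NULL, reviewer=Xiu → Xiu
row_key=N63: assignee=NULL, reviewer=Xiu → Xiu
row_key=N65: assignee=NULL, reviewer=NULL, fallback_owner=NULL, → literal Farah → Farah
row_key=N81: assignee=Xiu → Xiu
row_key=N89: assignee=Hiro → Hiro
row_key=N91: assignee=Mira → Mira
row_key=N92: assignee=Quinn → Quinn

Rosa, Bob, Kai, Ines, Xiu, Xiu, Farah, Xiu, Hiro, Mira, Quinn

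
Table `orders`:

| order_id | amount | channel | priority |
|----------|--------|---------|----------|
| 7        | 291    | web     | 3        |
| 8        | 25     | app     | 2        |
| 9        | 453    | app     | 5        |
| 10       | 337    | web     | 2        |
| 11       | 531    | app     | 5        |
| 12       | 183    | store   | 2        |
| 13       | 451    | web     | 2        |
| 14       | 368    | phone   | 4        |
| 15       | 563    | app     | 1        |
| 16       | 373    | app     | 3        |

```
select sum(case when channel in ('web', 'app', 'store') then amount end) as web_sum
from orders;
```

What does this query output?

order_id=7: ✓ → 291
order_id=8: ✓ → 25
order_id=9: ✓ → 453
order_id=10: ✓ → 337
order_id=11: ✓ → 531
order_id=12: ✓ → 183
order_id=13: ✓ → 451
order_id=14: ✗
order_id=15: ✓ → 563
order_id=16: ✓ → 373
web_sum = 291 + 25 + 453 + 337 + 531 + 183 + 451 + 563 + 373 = 3207

3207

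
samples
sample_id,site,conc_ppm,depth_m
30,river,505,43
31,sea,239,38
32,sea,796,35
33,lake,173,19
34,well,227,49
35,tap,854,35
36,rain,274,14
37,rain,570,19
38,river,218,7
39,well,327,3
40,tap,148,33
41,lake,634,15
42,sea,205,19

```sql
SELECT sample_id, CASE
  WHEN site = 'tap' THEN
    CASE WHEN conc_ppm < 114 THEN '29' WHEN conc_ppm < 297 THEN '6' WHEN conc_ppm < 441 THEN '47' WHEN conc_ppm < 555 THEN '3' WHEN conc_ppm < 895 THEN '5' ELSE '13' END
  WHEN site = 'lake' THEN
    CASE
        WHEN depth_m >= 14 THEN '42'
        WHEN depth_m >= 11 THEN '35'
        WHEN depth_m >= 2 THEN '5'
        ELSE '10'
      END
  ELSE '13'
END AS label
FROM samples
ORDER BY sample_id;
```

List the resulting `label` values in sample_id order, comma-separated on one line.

13, 13, 13, 42, 13, 5, 13, 13, 13, 13, 6, 42, 13

sample_id=30: site='river' → outer ELSE → 13
sample_id=31: site='sea' → outer ELSE → 13
sample_id=32: site='sea' → outer ELSE → 13
sample_id=33: site='lake' → inner[depth_m >= 14] → 42
sample_id=34: site='well' → outer ELSE → 13
sample_id=35: site='tap' → inner[conc_ppm < 895] → 5
sample_id=36: site='rain' → outer ELSE → 13
sample_id=37: site='rain' → outer ELSE → 13
sample_id=38: site='river' → outer ELSE → 13
sample_id=39: site='well' → outer ELSE → 13
sample_id=40: site='tap' → inner[conc_ppm < 297] → 6
sample_id=41: site='lake' → inner[depth_m >= 14] → 42
sample_id=42: site='sea' → outer ELSE → 13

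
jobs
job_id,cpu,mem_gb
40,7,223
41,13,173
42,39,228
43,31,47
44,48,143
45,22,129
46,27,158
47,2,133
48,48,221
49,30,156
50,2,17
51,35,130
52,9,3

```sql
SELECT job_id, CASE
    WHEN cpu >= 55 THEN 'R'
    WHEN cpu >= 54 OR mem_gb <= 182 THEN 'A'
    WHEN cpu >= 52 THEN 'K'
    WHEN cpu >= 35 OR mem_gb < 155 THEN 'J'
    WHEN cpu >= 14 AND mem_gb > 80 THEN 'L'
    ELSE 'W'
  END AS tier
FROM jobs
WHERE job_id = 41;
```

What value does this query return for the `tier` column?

A

job_id = 41: cpu=13, mem_gb=173.
cpu >= 55 → false
cpu >= 54 OR mem_gb <= 182 → true → A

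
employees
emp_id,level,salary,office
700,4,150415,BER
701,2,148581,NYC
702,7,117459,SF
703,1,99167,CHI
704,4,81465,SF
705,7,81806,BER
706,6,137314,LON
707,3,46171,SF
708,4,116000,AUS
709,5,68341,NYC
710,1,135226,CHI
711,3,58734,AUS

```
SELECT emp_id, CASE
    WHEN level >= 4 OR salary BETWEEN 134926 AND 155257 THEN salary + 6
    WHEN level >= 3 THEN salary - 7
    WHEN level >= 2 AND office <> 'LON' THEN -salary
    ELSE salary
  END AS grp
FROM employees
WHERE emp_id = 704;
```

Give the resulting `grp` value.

81471

emp_id = 704: level=4, salary=81465, office=SF.
level >= 4 OR salary BETWEEN 134926 AND 155257 → true → 81471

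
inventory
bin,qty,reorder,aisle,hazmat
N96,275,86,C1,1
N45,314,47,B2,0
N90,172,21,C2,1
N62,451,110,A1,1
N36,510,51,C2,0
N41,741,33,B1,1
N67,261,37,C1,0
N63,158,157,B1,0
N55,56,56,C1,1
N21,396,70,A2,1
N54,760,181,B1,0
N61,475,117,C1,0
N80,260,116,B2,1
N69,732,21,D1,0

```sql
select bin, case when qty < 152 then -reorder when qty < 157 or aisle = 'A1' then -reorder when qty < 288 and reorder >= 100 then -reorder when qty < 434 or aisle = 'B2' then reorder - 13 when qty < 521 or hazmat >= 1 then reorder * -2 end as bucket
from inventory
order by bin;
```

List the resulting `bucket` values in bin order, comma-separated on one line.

57, -102, -66, 34, NULL, -56, -234, -110, -157, 24, NULL, -116, 8, 73

bin=N21: qty < 434 or aisle = 'B2' → 57
bin=N36: qty < 521 or hazmat >= 1 → -102
bin=N41: qty < 521 or hazmat >= 1 → -66
bin=N45: qty < 434 or aisle = 'B2' → 34
bin=N54: (no match → NULL) → NULL
bin=N55: qty < 152 → -56
bin=N61: qty < 521 or hazmat >= 1 → -234
bin=N62: qty < 157 or aisle = 'A1' → -110
bin=N63: qty < 288 and reorder >= 100 → -157
bin=N67: qty < 434 or aisle = 'B2' → 24
bin=N69: (no match → NULL) → NULL
bin=N80: qty < 288 and reorder >= 100 → -116
bin=N90: qty < 434 or aisle = 'B2' → 8
bin=N96: qty < 434 or aisle = 'B2' → 73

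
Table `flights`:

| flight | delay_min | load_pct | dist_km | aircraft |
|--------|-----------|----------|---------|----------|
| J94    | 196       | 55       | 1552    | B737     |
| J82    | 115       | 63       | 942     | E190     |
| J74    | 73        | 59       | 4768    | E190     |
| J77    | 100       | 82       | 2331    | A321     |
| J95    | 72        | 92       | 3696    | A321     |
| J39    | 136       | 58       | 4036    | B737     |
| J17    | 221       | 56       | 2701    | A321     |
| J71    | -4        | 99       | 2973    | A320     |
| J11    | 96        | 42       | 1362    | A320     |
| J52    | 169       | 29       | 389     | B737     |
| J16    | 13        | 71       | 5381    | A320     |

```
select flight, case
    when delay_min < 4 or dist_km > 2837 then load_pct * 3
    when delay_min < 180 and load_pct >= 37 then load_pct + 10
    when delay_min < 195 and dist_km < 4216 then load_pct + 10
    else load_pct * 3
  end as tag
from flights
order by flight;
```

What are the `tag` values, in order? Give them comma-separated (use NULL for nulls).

52, 213, 168, 174, 39, 297, 177, 92, 73, 165, 276

flight=J11: delay_min < 180 and load_pct >= 37 → 52
flight=J16: delay_min < 4 or dist_km > 2837 → 213
flight=J17: ELSE → 168
flight=J39: delay_min < 4 or dist_km > 2837 → 174
flight=J52: delay_min < 195 and dist_km < 4216 → 39
flight=J71: delay_min < 4 or dist_km > 2837 → 297
flight=J74: delay_min < 4 or dist_km > 2837 → 177
flight=J77: delay_min < 180 and load_pct >= 37 → 92
flight=J82: delay_min < 180 and load_pct >= 37 → 73
flight=J94: ELSE → 165
flight=J95: delay_min < 4 or dist_km > 2837 → 276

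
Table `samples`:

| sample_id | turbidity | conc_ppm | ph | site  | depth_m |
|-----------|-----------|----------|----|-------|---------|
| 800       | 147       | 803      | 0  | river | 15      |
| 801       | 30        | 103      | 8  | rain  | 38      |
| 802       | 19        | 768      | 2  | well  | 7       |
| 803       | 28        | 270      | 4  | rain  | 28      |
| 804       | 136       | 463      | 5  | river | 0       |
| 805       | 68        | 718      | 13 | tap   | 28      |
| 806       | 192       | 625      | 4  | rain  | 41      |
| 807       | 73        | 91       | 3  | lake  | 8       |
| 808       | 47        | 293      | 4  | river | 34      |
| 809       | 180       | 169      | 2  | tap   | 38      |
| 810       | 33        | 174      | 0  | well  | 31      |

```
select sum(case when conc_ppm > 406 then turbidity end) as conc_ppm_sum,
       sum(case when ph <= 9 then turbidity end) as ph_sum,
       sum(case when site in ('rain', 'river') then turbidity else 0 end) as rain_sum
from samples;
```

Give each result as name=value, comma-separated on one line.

[conc_ppm_sum: conc_ppm > 406]
sample_id=800: ✓ → 147
sample_id=801: ✗
sample_id=802: ✓ → 19
sample_id=803: ✗
sample_id=804: ✓ → 136
sample_id=805: ✓ → 68
sample_id=806: ✓ → 192
sample_id=807: ✗
sample_id=808: ✗
sample_id=809: ✗
sample_id=810: ✗
conc_ppm_sum = 147 + 19 + 136 + 68 + 192 = 562
—
[ph_sum: ph <= 9]
sample_id=800: ✓ → 147
sample_id=801: ✓ → 30
sample_id=802: ✓ → 19
sample_id=803: ✓ → 28
sample_id=804: ✓ → 136
sample_id=805: ✗
sample_id=806: ✓ → 192
sample_id=807: ✓ → 73
sample_id=808: ✓ → 47
sample_id=809: ✓ → 180
sample_id=810: ✓ → 33
ph_sum = 147 + 30 + 19 + 28 + 136 + 192 + 73 + 47 + 180 + 33 = 885
—
[rain_sum: site in ('rain', 'river')]
sample_id=800: ✓ → 147
sample_id=801: ✓ → 30
sample_id=802: ✗
sample_id=803: ✓ → 28
sample_id=804: ✓ → 136
sample_id=805: ✗
sample_id=806: ✓ → 192
sample_id=807: ✗
sample_id=808: ✓ → 47
sample_id=809: ✗
sample_id=810: ✗
rain_sum = 147 + 30 + 28 + 136 + 192 + 47 = 580

conc_ppm_sum=562, ph_sum=885, rain_sum=580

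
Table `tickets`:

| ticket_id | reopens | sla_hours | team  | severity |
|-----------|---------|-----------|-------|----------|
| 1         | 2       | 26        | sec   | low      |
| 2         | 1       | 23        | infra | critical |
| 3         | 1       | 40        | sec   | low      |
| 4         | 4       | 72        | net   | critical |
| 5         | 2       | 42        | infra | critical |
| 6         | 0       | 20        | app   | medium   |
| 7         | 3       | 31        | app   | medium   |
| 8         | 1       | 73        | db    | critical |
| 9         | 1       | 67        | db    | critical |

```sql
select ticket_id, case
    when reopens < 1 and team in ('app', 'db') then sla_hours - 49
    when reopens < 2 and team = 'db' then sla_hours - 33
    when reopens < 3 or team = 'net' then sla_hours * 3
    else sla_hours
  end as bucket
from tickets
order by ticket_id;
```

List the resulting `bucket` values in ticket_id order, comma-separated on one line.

ticket_id=1: reopens < 3 or team = 'net' → 78
ticket_id=2: reopens < 3 or team = 'net' → 69
ticket_id=3: reopens < 3 or team = 'net' → 120
ticket_id=4: reopens < 3 or team = 'net' → 216
ticket_id=5: reopens < 3 or team = 'net' → 126
ticket_id=6: reopens < 1 and team in ('app', 'db') → -29
ticket_id=7: ELSE → 31
ticket_id=8: reopens < 2 and team = 'db' → 40
ticket_id=9: reopens < 2 and team = 'db' → 34

78, 69, 120, 216, 126, -29, 31, 40, 34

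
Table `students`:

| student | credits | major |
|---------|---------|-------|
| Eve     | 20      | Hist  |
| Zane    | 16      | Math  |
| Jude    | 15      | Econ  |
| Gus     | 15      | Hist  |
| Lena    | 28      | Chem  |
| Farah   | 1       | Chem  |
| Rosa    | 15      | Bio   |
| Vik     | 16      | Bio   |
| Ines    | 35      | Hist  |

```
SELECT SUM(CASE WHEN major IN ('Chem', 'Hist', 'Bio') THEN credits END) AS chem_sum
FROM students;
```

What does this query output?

130

student=Eve: ✓ → 20
student=Zane: ✗
student=Jude: ✗
student=Gus: ✓ → 15
student=Lena: ✓ → 28
student=Farah: ✓ → 1
student=Rosa: ✓ → 15
student=Vik: ✓ → 16
student=Ines: ✓ → 35
chem_sum = 20 + 15 + 28 + 1 + 15 + 16 + 35 = 130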